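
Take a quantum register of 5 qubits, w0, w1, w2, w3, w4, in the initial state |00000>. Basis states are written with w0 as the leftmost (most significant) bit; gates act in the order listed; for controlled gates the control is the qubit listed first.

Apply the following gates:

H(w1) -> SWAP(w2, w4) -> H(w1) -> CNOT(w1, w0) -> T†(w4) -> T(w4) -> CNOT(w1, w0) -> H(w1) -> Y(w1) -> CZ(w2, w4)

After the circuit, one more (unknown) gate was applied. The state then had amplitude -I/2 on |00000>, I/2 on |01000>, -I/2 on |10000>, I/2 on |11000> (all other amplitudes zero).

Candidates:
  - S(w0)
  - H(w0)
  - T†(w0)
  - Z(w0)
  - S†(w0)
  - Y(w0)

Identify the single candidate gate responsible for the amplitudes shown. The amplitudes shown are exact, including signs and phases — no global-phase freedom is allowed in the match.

The applied gate was H(w0). Key observation: steps 3-8 multiply out to the identity, so the circuit reduces to the remaining gates.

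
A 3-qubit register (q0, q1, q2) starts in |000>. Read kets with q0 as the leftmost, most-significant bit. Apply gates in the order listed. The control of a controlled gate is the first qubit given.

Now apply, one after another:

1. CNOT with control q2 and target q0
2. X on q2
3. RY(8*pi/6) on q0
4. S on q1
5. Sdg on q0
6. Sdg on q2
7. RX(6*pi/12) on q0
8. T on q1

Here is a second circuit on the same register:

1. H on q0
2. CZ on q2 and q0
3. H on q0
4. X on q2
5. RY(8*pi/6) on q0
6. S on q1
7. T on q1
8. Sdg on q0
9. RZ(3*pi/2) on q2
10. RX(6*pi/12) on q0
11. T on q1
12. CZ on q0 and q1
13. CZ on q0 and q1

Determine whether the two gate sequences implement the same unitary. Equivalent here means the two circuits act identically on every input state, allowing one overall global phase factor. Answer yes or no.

No — the two circuits implement different unitaries, even allowing a global phase.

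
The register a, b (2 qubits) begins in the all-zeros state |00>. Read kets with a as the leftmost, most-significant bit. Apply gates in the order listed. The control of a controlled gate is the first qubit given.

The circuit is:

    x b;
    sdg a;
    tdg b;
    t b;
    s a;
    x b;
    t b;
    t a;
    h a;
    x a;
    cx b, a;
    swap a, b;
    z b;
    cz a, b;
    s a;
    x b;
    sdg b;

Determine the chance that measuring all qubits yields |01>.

The probability of measuring |01> is 1/2. Key observation: gates 1-6 undo each other exactly, leaving only the rest of the circuit to track.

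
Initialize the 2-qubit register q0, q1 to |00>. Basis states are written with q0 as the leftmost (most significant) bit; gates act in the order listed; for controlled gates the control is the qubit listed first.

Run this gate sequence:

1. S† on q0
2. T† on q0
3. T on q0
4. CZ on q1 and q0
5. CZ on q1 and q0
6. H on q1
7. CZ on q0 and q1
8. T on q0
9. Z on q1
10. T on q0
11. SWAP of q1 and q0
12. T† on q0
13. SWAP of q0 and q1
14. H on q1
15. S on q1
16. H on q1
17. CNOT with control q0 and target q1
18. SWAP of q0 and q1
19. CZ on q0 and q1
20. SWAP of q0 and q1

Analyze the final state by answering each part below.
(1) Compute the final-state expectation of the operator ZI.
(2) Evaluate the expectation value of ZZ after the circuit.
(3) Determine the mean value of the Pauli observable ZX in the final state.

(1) The expectation value of ZI is 1.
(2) The expectation value of ZZ is sqrt(2)/2.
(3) In the final state, ZX has expectation -sqrt(2)/2.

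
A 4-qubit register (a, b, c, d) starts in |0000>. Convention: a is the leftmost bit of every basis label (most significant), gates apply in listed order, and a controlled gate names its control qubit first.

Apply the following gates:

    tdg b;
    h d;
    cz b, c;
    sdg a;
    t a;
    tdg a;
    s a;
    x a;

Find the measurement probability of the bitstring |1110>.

The probability of measuring |1110> is 0. Key observation: gates 4-7 undo each other exactly, leaving only the rest of the circuit to track.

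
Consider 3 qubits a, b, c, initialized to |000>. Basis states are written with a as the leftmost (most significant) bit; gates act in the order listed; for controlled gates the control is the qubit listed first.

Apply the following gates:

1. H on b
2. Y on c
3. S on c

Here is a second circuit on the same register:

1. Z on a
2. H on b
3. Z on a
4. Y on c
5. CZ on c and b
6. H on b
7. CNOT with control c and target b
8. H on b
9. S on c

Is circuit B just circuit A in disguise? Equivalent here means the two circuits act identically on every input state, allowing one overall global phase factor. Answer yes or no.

Yes: on every input state the two circuits agree up to one overall phase factor.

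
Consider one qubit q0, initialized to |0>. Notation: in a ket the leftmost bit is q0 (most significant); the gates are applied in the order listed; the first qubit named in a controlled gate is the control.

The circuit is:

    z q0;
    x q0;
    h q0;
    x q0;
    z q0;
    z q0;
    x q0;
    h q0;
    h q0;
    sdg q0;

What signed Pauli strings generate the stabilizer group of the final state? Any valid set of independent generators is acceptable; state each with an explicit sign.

One valid set of independent stabilizer generators is +Y (any independent generating set of the same group is equally correct).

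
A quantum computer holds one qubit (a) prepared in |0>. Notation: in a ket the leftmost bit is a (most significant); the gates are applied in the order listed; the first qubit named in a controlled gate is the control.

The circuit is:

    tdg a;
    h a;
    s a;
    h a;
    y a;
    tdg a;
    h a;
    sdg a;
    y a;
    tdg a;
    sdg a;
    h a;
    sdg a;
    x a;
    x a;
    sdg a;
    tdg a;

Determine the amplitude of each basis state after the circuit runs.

The resulting statevector has amplitude 1/2 + exp(3*I*pi/4)/2 + I/2 on |0>, -1/2 on |1>.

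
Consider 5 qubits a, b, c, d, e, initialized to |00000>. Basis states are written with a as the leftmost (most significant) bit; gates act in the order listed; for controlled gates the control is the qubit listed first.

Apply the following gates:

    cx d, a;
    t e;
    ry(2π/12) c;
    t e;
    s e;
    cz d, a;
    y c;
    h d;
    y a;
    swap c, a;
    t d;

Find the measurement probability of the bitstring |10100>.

A full measurement returns |10100> with probability sqrt(3)/8 + 1/4.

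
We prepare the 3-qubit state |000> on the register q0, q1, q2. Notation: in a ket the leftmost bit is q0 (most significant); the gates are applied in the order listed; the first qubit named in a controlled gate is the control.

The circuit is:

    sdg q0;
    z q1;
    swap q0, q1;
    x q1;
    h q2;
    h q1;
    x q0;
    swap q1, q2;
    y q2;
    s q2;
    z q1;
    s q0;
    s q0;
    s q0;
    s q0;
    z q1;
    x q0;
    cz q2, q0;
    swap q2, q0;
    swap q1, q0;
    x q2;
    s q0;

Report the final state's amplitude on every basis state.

The final amplitudes are 0 on |000>, I/2 on |001>, 0 on |010>, -1/2 on |011>, 0 on |100>, -1/2 on |101>, 0 on |110>, -I/2 on |111>. Key observation: steps 12-15 multiply out to the identity, so the circuit reduces to the remaining gates.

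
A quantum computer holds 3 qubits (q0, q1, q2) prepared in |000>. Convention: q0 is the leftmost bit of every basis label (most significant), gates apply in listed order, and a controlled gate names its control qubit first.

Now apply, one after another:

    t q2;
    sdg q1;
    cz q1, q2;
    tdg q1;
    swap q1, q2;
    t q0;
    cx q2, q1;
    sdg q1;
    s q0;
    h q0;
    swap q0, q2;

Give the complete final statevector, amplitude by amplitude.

The final amplitudes are sqrt(2)/2 on |000>, sqrt(2)/2 on |001>, and 0 on every other basis state.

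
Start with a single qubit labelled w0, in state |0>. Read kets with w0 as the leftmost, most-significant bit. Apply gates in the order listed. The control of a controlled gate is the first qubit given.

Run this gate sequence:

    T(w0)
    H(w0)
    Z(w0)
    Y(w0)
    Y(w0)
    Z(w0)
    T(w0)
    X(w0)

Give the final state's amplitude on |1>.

|1> carries amplitude sqrt(2)/2 in the final state. Key observation: gates 3-6 undo each other exactly, leaving only the rest of the circuit to track.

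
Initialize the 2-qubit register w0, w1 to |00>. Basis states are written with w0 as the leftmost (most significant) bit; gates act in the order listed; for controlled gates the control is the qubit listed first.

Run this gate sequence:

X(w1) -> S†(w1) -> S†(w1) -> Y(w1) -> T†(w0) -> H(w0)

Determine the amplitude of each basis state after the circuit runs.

The resulting statevector has amplitude sqrt(2)*I/2 on |00>, 0 on |01>, sqrt(2)*I/2 on |10>, 0 on |11>.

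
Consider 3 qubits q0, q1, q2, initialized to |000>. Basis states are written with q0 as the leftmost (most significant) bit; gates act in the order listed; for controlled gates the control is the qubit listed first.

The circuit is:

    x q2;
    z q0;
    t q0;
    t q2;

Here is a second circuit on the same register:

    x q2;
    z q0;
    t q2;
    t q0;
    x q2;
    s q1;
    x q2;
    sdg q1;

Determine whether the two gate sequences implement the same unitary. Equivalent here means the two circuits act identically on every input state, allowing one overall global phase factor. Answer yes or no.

Yes — the two circuits implement the same unitary up to a global phase.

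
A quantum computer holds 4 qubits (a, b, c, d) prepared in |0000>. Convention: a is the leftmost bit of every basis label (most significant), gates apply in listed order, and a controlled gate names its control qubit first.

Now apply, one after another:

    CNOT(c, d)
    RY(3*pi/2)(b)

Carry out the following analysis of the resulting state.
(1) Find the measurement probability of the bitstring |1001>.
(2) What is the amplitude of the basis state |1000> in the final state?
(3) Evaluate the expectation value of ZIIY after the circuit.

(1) The probability of measuring |1001> is 0.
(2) The final state's coefficient on |1000> equals 0.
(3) The observable ZIIY averages to 0.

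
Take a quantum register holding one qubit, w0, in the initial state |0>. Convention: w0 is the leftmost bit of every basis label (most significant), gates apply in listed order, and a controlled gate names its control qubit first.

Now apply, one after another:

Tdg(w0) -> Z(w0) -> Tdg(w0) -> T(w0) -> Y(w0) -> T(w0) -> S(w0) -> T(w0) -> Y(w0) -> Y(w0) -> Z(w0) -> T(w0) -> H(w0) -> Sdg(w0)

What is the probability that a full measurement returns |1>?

Outcome |1> occurs with probability 1/2.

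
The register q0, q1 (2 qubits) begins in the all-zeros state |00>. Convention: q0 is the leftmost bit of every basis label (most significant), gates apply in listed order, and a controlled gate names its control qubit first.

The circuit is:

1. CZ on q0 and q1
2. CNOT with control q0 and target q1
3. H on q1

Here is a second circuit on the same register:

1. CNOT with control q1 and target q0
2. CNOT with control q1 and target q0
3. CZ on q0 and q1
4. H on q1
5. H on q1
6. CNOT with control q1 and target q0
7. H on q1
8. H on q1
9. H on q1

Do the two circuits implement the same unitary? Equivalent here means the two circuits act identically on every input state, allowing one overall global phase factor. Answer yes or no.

No, they are not equivalent — no single phase factor reconciles the two unitaries.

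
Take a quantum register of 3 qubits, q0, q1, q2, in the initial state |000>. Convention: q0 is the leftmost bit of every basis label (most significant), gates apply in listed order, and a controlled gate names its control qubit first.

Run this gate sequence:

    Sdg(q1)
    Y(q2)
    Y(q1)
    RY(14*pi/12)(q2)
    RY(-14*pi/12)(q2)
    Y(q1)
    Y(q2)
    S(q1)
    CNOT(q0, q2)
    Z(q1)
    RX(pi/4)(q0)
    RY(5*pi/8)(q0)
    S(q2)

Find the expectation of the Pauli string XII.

The expectation value of XII is sqrt(2*sqrt(2) + 4)/4. Key observation: gates 1-8 undo each other exactly, leaving only the rest of the circuit to track.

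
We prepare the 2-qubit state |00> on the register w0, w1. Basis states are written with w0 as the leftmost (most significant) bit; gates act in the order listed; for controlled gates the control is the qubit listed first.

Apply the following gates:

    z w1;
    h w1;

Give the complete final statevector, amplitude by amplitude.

After the circuit, the state carries amplitude sqrt(2)/2 on |00>, sqrt(2)/2 on |01>, 0 on |10>, 0 on |11>.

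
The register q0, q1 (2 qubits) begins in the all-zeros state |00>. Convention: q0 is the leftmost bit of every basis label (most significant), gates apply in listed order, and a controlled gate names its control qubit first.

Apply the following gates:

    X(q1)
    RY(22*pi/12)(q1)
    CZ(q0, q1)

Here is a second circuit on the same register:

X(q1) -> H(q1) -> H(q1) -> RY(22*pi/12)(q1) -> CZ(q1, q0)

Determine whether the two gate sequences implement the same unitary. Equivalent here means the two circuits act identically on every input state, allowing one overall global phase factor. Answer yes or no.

Yes, they are equivalent — the unitaries differ by at most a global phase.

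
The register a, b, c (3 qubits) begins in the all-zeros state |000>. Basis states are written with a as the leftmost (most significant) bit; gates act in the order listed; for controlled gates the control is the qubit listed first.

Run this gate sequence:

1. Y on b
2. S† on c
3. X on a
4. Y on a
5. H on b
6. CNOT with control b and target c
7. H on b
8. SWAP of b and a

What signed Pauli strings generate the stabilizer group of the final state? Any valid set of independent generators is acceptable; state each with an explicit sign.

The stabilizer group can be generated by +XIZ, -ZIX, +IZI, among other valid generating sets.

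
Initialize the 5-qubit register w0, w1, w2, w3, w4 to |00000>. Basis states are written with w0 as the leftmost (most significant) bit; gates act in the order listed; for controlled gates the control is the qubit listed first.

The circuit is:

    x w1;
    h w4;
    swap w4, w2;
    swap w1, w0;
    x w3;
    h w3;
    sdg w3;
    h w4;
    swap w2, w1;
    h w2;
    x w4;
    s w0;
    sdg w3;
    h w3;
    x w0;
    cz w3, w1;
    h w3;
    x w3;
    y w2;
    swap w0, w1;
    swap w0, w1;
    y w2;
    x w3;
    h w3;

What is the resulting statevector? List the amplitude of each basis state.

The final amplitudes are sqrt(2)*I/4 on |00000>, sqrt(2)*I/4 on |00001>, sqrt(2)*I/4 on |00100>, sqrt(2)*I/4 on |00101>, sqrt(2)*I/4 on |01000>, sqrt(2)*I/4 on |01001>, sqrt(2)*I/4 on |01100>, sqrt(2)*I/4 on |01101>, and 0 on every other basis state. Key observation: steps 17-24 multiply out to the identity, so the circuit reduces to the remaining gates.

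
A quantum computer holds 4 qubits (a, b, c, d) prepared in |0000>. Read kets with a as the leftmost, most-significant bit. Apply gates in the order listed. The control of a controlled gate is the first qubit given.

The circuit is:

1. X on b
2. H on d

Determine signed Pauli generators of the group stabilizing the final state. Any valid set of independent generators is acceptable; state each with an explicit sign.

The final state is stabilized by the group generated by +IIIX, +ZIII, -IZII, +IIZI; other independent generating sets are equally valid.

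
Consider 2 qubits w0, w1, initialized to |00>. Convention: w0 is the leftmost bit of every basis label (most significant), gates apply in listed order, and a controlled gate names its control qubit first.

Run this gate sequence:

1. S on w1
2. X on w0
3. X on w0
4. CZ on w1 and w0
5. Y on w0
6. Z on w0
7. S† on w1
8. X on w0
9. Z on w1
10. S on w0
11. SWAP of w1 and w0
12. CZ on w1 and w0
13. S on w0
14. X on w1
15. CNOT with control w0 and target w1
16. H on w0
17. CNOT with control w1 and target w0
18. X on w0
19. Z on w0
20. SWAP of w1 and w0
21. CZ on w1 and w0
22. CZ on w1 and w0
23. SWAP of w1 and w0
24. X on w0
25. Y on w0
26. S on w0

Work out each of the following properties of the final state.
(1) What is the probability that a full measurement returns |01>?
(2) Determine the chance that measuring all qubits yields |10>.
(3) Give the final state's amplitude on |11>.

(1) Outcome |01> occurs with probability 1/2. Key observation: the block from step 20 through step 23 cancels to the identity and can be dropped.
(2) Outcome |10> occurs with probability 0.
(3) The final state's coefficient on |11> equals -sqrt(2)*I/2.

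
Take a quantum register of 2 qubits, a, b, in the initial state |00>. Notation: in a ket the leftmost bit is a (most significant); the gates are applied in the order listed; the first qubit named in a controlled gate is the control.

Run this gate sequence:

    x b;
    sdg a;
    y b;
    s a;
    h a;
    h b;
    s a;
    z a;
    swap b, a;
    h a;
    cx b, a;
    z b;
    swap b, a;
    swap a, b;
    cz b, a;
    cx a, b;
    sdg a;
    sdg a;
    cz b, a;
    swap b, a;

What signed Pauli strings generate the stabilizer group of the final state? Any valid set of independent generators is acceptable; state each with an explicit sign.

One valid set of independent stabilizer generators is +IY, +ZI (any independent generating set of the same group is equally correct).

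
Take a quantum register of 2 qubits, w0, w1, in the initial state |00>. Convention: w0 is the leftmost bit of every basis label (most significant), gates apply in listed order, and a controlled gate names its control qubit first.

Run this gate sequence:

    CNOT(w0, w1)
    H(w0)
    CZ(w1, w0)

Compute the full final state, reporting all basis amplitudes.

The resulting statevector has amplitude sqrt(2)/2 on |00>, 0 on |01>, sqrt(2)/2 on |10>, 0 on |11>.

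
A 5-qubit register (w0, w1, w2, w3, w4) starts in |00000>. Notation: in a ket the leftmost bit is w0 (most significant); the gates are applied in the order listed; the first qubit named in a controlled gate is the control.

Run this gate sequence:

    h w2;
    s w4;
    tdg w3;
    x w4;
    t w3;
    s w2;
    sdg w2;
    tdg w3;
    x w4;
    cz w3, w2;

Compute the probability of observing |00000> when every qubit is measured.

Outcome |00000> occurs with probability 1/2. Key observation: steps 4-9 multiply out to the identity, so the circuit reduces to the remaining gates.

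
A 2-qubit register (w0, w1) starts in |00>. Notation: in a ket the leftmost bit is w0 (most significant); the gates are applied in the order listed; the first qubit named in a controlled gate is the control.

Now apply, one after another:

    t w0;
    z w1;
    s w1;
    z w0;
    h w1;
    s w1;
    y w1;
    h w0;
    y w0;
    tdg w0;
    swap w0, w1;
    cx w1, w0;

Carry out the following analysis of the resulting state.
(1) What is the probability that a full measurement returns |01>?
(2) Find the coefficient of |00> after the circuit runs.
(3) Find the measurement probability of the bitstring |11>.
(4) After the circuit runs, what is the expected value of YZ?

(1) The probability of measuring |01> is 1/4.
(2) The final state's coefficient on |00> equals -I/2.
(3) Outcome |11> occurs with probability 1/4.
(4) In the final state, YZ has expectation 1.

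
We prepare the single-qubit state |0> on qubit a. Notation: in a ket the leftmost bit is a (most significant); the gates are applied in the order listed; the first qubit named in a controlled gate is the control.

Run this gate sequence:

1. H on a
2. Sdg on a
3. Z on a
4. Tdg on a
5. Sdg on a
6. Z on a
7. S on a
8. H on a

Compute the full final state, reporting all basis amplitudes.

After the circuit, the state carries amplitude 1/2 - exp(I*pi/4)/2 on |0>, 1/2 + exp(I*pi/4)/2 on |1>.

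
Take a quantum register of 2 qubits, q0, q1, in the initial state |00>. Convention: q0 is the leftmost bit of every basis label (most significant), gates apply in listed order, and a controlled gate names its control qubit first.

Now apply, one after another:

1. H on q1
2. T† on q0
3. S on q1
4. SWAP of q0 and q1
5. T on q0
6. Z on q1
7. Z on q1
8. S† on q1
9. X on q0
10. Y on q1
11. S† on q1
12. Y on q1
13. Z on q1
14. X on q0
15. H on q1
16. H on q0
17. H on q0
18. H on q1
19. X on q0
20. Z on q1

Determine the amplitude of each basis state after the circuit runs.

The resulting statevector has amplitude sqrt(2)*exp(I*pi/4)/2 on |00>, 0 on |01>, -sqrt(2)*I/2 on |10>, 0 on |11>. Key observation: steps 13-20 multiply out to the identity, so the circuit reduces to the remaining gates.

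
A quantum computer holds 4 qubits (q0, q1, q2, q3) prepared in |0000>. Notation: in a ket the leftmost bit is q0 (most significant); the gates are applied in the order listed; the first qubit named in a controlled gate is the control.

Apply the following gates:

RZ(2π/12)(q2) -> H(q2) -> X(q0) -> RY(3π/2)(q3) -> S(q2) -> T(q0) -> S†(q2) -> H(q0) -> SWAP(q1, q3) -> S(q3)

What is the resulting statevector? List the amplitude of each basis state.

The final amplitudes are -sqrt(2)*exp(I*pi/6)/4 on |0000>, 0 on |0001>, -sqrt(2)*exp(I*pi/6)/4 on |0010>, 0 on |0011>, sqrt(2)*exp(I*pi/6)/4 on |0100>, 0 on |0101>, sqrt(2)*exp(I*pi/6)/4 on |0110>, 0 on |0111>, sqrt(2)*exp(I*pi/6)/4 on |1000>, 0 on |1001>, sqrt(2)*exp(I*pi/6)/4 on |1010>, 0 on |1011>, -sqrt(2)*exp(I*pi/6)/4 on |1100>, 0 on |1101>, -sqrt(2)*exp(I*pi/6)/4 on |1110>, 0 on |1111>.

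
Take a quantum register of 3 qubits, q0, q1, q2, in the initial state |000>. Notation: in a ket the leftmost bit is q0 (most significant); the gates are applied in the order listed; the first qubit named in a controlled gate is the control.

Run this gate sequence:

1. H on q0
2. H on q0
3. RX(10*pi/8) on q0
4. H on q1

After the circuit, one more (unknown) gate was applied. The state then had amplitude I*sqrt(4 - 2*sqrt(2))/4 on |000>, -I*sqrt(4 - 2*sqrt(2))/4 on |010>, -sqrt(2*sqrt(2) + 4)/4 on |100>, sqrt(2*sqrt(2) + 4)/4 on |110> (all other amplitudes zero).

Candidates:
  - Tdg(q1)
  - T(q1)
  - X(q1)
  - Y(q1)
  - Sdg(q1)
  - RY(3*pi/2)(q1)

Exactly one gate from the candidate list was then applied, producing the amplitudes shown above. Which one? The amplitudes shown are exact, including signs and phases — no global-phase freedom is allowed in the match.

The applied gate was Y(q1). Key observation: steps 1-2 multiply out to the identity, so the circuit reduces to the remaining gates.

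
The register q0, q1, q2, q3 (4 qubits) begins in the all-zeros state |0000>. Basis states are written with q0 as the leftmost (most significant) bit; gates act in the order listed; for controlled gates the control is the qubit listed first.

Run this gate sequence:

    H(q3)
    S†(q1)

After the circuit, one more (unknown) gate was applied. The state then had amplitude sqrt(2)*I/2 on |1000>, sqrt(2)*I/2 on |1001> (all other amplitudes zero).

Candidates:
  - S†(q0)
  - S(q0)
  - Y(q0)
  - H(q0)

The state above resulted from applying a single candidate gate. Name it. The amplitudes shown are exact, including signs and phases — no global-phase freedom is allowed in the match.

The unique candidate consistent with the amplitudes is Y(q0).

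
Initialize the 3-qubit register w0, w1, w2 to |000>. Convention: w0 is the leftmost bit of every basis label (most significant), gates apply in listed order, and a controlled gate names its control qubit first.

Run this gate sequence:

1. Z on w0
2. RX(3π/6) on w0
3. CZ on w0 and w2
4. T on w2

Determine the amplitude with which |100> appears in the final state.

The final state's coefficient on |100> equals -sqrt(2)*I/2.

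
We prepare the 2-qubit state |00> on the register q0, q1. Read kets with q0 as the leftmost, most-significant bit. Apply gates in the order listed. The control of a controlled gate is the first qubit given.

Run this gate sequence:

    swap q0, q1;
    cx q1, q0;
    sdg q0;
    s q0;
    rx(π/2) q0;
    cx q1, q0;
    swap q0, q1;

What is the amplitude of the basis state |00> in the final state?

The final state's coefficient on |00> equals sqrt(2)/2.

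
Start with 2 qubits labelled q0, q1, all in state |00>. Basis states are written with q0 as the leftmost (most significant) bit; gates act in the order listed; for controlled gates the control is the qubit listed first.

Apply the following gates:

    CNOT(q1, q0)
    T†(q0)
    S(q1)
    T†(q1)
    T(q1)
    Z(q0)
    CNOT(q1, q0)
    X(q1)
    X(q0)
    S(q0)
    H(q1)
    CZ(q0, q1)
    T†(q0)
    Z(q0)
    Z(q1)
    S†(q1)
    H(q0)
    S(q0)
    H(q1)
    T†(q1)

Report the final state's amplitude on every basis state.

The resulting statevector has amplitude sqrt(2)*(-1 + I)*exp(3*I*pi/4)/4 on |00>, sqrt(2)*(-1 + I)/4 on |01>, -1/2 on |10>, sqrt(2)*(1 + I)/4 on |11>.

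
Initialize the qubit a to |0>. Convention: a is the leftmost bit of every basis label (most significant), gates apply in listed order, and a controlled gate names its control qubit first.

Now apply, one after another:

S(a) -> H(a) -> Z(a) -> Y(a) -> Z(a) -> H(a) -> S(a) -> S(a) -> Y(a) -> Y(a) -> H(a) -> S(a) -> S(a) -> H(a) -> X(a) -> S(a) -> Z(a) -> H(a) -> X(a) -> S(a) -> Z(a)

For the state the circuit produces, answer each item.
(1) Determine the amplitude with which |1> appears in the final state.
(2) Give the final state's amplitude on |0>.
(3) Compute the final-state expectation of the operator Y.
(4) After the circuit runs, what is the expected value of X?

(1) |1> carries amplitude sqrt(2)*I/2 in the final state.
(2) The amplitude on |0> is sqrt(2)/2.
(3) In the final state, Y has expectation 1.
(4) The observable X averages to 0.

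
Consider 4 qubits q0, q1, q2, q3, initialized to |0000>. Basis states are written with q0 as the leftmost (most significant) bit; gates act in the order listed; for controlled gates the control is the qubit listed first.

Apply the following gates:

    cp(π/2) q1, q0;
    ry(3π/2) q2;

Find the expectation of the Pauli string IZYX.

The observable IZYX averages to 0.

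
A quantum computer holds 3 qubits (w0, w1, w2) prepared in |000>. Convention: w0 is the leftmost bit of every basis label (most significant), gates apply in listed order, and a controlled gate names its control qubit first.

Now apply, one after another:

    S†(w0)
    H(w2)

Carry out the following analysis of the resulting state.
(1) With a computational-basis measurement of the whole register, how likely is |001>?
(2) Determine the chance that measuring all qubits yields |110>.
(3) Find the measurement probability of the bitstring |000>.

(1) A full measurement returns |001> with probability 1/2.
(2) Outcome |110> occurs with probability 0.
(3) A full measurement returns |000> with probability 1/2.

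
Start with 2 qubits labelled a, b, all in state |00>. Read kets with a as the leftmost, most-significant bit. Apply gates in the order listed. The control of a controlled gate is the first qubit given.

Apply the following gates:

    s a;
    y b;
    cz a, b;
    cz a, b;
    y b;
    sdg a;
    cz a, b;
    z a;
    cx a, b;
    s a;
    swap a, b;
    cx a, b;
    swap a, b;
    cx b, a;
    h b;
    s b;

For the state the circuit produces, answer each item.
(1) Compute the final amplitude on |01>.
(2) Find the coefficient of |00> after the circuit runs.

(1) The final state's coefficient on |01> equals sqrt(2)*I/2.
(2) The amplitude on |00> is sqrt(2)/2.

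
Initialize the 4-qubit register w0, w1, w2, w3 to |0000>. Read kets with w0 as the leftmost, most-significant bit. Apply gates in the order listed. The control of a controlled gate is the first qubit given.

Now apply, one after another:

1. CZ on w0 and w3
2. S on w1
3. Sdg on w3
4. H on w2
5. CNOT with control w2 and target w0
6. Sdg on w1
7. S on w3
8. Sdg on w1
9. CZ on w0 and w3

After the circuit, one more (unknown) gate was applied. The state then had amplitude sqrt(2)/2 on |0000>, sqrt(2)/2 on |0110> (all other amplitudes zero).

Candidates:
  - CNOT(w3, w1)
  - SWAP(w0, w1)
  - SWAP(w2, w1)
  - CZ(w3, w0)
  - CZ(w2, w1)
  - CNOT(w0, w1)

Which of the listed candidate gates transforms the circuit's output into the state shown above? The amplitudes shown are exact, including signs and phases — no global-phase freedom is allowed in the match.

It was SWAP(w0, w1) that produced the state shown.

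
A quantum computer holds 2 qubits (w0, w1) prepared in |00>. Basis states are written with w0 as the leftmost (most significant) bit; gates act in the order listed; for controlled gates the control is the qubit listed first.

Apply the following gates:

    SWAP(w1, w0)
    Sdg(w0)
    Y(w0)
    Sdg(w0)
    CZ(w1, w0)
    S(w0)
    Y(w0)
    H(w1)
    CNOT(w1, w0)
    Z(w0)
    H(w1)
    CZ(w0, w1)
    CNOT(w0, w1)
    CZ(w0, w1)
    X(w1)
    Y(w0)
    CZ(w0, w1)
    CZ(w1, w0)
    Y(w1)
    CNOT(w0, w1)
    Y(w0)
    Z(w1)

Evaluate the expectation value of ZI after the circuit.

In the final state, ZI has expectation 0.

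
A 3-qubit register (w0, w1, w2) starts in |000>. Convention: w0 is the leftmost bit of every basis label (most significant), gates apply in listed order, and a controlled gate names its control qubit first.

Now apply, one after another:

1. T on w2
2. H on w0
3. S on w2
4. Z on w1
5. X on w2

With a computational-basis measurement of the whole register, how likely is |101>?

Outcome |101> occurs with probability 1/2.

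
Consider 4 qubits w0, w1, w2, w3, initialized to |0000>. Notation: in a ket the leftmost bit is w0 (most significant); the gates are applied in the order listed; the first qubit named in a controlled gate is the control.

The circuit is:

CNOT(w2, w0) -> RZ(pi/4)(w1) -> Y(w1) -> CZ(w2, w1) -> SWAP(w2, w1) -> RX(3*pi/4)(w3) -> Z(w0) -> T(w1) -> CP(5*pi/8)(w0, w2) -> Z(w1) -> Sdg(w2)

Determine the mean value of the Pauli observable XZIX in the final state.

The observable XZIX averages to 0.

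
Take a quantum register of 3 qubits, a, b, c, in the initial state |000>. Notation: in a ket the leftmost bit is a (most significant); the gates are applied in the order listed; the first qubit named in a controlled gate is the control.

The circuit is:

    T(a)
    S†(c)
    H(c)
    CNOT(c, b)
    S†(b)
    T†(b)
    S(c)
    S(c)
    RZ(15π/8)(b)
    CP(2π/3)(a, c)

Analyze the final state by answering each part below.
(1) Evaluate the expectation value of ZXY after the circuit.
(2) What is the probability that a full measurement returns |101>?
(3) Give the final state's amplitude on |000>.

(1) The observable ZXY averages to (1 - exp(I*pi/4))*exp(3*I*pi/8)/2.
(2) A full measurement returns |101> with probability 0.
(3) |000> carries amplitude -sqrt(2)*exp(I*pi/16)/2 in the final state.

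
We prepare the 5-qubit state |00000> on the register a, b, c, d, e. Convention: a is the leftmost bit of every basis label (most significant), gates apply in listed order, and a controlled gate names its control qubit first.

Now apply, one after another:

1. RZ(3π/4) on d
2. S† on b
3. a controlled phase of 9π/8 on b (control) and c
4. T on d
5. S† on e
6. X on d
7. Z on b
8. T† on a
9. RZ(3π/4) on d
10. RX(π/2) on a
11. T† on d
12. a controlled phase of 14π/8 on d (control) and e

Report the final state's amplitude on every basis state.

The final amplitudes are -sqrt(2)*exp(3*I*pi/4)/2 on |00010>, -sqrt(2)*exp(I*pi/4)/2 on |10010>, and 0 on every other basis state.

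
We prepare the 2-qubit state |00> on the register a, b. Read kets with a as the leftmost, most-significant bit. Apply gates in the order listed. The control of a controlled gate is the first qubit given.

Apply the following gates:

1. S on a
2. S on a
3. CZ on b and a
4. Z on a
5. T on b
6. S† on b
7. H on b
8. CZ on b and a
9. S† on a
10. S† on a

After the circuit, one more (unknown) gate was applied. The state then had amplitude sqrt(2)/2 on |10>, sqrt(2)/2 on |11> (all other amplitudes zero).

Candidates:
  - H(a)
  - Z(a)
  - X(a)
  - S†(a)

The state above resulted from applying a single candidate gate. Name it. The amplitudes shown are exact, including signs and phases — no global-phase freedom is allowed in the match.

It was X(a) that produced the state shown.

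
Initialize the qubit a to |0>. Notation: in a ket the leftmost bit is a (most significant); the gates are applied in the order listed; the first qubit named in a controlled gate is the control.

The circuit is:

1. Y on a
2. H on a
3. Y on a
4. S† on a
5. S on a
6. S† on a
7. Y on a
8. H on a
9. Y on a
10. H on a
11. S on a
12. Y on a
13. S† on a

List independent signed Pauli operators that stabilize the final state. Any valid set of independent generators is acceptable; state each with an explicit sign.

The stabilizer group can be generated by +Y, among other valid generating sets.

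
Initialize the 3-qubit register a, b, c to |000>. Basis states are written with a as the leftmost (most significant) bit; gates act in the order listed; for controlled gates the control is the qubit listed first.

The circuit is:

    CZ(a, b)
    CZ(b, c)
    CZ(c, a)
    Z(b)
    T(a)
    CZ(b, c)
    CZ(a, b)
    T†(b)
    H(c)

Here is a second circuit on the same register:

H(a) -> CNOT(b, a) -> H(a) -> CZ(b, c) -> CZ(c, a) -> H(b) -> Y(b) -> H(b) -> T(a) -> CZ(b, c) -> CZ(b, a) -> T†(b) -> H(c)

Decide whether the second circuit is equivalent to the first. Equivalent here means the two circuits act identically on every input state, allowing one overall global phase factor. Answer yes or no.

No — the two circuits implement different unitaries, even allowing a global phase.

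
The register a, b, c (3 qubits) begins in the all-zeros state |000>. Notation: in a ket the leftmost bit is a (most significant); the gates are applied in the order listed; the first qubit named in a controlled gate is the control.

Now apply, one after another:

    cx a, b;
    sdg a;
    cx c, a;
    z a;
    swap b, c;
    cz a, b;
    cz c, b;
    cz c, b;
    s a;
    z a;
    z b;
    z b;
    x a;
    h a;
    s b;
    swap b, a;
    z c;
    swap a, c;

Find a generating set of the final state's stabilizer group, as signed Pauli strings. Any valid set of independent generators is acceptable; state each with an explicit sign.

One valid set of independent stabilizer generators is -IXI, +ZII, +IIZ (any independent generating set of the same group is equally correct). Key observation: the block from step 7 through step 8 cancels to the identity and can be dropped.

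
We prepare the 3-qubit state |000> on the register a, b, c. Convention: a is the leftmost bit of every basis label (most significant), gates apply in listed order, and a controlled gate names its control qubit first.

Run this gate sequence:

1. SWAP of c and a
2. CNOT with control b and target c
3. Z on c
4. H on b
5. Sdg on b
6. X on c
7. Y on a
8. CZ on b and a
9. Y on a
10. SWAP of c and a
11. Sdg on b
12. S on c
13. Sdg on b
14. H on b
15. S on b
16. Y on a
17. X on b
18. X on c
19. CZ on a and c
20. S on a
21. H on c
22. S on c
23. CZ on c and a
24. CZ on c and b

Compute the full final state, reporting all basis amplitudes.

After the circuit, the state carries amplitude sqrt(2)*(1 + I)/4 on |000>, sqrt(2)*(1 - I)/4 on |001>, sqrt(2)*(-1 - I)/4 on |010>, sqrt(2)*(1 - I)/4 on |011>, 0 on |100>, 0 on |101>, 0 on |110>, 0 on |111>.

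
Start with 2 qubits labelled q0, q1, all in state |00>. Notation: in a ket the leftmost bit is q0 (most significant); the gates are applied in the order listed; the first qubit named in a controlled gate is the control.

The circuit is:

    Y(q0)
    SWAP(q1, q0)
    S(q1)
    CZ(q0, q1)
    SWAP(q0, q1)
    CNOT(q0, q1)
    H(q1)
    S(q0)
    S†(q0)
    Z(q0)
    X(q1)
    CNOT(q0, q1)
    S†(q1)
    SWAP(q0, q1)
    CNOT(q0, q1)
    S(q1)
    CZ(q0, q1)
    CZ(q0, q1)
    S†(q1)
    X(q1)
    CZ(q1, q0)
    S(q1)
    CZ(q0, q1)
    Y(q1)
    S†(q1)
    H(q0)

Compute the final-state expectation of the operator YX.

In the final state, YX has expectation -1.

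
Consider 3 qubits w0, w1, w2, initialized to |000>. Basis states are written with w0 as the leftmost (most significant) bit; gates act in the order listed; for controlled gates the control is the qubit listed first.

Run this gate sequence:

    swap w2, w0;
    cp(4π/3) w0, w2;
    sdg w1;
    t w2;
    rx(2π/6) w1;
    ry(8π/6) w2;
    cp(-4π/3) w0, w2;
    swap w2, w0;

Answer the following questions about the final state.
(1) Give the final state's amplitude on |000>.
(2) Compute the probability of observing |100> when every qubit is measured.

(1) The final state's coefficient on |000> equals -sqrt(3)/4.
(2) The probability of measuring |100> is 9/16.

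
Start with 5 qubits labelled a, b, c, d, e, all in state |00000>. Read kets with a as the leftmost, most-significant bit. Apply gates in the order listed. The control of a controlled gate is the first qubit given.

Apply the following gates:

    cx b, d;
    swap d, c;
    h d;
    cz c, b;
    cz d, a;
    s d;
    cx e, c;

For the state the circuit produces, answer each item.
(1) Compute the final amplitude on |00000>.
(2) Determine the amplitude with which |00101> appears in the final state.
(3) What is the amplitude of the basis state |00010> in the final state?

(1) The amplitude on |00000> is sqrt(2)/2.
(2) The final state's coefficient on |00101> equals 0.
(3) |00010> carries amplitude sqrt(2)*I/2 in the final state.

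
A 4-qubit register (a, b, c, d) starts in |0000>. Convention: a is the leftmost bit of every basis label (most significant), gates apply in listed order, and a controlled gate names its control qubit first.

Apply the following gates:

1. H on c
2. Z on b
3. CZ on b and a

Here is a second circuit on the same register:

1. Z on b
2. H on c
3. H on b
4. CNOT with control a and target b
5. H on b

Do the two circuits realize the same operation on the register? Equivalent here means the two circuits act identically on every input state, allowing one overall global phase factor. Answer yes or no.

Yes, they are equivalent — the unitaries differ by at most a global phase.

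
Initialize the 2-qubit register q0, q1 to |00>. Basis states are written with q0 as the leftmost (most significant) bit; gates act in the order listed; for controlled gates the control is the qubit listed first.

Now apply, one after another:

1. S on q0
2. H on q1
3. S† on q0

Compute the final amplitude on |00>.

|00> carries amplitude sqrt(2)/2 in the final state.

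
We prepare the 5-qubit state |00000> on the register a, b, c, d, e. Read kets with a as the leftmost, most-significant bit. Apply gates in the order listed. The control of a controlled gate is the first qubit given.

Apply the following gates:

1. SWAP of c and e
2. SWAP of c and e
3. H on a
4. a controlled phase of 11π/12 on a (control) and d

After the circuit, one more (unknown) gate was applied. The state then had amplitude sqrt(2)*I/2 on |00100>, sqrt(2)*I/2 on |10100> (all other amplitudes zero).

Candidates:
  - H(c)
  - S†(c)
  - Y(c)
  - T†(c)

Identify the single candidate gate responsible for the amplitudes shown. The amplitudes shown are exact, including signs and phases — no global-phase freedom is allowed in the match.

The applied gate was Y(c). Key observation: steps 1-2 multiply out to the identity, so the circuit reduces to the remaining gates.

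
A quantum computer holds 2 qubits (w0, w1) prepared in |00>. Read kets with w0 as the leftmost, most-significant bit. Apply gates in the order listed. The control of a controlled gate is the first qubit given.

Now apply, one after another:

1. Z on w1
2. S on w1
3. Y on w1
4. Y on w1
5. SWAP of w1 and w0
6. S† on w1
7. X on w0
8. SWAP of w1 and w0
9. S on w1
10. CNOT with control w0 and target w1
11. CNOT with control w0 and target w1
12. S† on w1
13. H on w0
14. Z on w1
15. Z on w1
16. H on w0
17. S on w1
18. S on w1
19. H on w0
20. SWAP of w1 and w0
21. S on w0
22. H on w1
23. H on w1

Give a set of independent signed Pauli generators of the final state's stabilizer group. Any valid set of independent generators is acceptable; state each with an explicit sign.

One valid set of independent stabilizer generators is +IX, -ZI (any independent generating set of the same group is equally correct). Key observation: the block from step 12 through step 17 cancels to the identity and can be dropped.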